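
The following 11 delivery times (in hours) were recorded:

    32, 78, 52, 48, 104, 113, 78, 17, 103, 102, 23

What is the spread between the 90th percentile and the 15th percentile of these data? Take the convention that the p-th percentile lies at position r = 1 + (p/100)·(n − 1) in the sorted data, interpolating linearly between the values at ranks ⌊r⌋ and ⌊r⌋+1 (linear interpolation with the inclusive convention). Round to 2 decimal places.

Sorted: 17, 23, 32, 48, 52, 78, 78, 102, 103, 104, 113.
n = 11.
P15: r = 2.5; ranks 2–3 are 23, 32; interpolating gives 27.5.
P90: r = 10 (integer) → 104.
Difference: 104 − 27.5 = 76.5.

76.50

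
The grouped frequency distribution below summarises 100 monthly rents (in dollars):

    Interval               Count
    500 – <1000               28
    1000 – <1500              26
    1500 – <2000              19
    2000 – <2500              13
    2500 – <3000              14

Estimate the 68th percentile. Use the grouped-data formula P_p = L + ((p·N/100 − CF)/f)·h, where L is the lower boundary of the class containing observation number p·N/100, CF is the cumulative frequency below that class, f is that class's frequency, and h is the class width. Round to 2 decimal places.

N = 100; target position k = 68/100 · 100 = 68.
Cumulative frequencies: 28, 54, 73, 86, 100.
Observation 68 falls in the class 1500 – <2000.
L = 1500, CF = 54, f = 19, h = 500.
P68 = 1500 + ((68 − 54)/19)·500 = 1500 + 368.421 = 1868.42.

1868.42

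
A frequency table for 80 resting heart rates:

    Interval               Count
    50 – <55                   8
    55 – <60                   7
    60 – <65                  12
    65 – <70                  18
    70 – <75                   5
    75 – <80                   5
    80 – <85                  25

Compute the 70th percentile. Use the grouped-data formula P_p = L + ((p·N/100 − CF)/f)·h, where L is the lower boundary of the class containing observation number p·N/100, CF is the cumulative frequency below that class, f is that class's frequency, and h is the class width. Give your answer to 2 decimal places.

N = 80; target position k = 70/100 · 80 = 56.
Cumulative frequencies: 8, 15, 27, 45, 50, 55, 80.
Observation 56 falls in the class 80 – <85.
L = 80, CF = 55, f = 25, h = 5.
P70 = 80 + ((56 − 55)/25)·5 = 80 + 0.2 = 80.2.

80.20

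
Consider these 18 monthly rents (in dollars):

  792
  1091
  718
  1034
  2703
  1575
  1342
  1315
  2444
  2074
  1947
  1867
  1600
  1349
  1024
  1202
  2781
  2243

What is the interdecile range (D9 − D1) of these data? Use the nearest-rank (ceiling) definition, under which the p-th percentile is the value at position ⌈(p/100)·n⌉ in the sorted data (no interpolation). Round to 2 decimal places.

Sorted: 718, 792, 1024, 1034, 1091, 1202, 1315, 1342, 1349, 1575, 1600, 1867, 1947, 2074, 2243, 2444, 2703, 2781.
n = 18.
P10: rank ⌈10/100·18⌉ = 2 → 792.
P90: rank ⌈90/100·18⌉ = 17 → 2703.
Difference: 2703 − 792 = 1911.

1911.00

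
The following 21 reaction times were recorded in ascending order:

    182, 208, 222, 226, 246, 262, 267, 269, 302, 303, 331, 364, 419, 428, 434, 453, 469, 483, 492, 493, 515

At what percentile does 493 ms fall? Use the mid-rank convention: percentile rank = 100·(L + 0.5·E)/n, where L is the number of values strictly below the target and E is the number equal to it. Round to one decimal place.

92.9

Count below 493: L = 19; count equal: E = 1; n = 21.
Percentile rank = 100·(19 + 0.5·1)/21 = 100·19.5/21 = 92.86.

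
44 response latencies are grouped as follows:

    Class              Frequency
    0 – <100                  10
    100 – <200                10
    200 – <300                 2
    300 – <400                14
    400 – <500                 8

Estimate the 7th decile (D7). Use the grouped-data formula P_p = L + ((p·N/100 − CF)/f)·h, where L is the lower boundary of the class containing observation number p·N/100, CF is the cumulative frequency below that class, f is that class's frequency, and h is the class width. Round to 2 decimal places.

362.86

N = 44; target position k = 70/100 · 44 = 30.8.
Cumulative frequencies: 10, 20, 22, 36, 44.
Observation 30.8 falls in the class 300 – <400.
L = 300, CF = 22, f = 14, h = 100.
P70 = 300 + ((30.8 − 22)/14)·100 = 300 + 62.8571 = 362.857.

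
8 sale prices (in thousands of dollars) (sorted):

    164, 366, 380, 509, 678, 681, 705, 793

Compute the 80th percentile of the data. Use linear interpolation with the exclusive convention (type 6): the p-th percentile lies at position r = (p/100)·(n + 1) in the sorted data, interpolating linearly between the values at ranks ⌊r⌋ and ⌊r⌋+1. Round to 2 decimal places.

n = 8.
r = (80/100)·(8 + 1) = 7.2.
Rank 7 is 705 and rank 8 is 793.
Interpolate: 705 + 0.2·(793 − 705) = 705 + 0.2·88 = 722.6.

722.60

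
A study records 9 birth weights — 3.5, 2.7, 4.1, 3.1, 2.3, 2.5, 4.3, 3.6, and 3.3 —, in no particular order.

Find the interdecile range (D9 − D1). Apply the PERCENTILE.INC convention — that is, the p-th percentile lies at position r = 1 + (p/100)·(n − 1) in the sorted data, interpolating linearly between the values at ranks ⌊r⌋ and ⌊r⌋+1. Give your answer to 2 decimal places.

1.68

Sorted: 2.3, 2.5, 2.7, 3.1, 3.3, 3.5, 3.6, 4.1, 4.3.
n = 9.
P10: r = 1.8; ranks 1–2 are 2.3, 2.5; interpolating gives 2.46.
P90: r = 8.2; ranks 8–9 are 4.1, 4.3; interpolating gives 4.14.
Difference: 4.14 − 2.46 = 1.68.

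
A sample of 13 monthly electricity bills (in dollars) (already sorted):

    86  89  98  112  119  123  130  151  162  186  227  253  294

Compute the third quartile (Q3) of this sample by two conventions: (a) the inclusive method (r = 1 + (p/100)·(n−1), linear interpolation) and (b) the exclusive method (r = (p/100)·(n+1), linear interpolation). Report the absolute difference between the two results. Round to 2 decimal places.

n = 13.
(a) r = 10 → value at rank 10 = 186.
(b) r = 10.5; between ranks 10 (186) and 11 (227): 206.5.
|186 − 206.5| = 20.5.

20.50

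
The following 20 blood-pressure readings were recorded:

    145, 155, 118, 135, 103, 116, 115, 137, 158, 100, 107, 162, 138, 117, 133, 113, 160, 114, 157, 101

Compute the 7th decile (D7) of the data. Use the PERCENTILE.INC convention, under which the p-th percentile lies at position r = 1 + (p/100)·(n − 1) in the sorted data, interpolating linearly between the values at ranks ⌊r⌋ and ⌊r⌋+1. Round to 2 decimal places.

Sorted: 100, 101, 103, 107, 113, 114, 115, 116, 117, 118, 133, 135, 137, 138, 145, 155, 157, 158, 160, 162.
n = 20.
r = 1 + (70/100)·(20 − 1) = 1 + 13.3 = 14.3.
Rank 14 is 138 and rank 15 is 145.
Interpolate: 138 + 0.3·(145 − 138) = 138 + 0.3·7 = 140.1.

140.10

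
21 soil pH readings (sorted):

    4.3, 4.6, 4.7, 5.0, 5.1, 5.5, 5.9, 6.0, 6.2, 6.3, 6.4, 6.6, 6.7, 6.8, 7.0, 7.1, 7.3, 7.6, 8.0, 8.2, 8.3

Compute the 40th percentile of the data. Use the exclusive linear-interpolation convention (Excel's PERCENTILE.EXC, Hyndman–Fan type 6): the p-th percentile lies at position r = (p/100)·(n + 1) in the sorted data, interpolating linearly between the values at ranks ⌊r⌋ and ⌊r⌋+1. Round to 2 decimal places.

6.16

n = 21.
r = (40/100)·(21 + 1) = 8.8.
Rank 8 is 6.0 and rank 9 is 6.2.
Interpolate: 6.0 + 0.8·(6.2 − 6.0) = 6.0 + 0.8·0.2 = 6.16.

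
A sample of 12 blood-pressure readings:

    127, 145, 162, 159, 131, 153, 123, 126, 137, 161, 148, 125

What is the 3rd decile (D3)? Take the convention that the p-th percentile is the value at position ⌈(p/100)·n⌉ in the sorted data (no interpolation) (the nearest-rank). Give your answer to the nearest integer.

Sorted: 123, 125, 126, 127, 131, 137, 145, 148, 153, 159, 161, 162.
n = 12.
Position = ⌈30/100 · 12⌉ = ⌈3.6⌉ = 4.
The value at rank 4 is 127.

127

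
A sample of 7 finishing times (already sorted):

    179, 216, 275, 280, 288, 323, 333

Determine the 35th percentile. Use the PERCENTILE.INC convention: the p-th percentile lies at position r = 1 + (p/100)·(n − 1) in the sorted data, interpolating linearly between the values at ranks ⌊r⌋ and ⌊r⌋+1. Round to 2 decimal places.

275.50

n = 7.
r = 1 + (35/100)·(7 − 1) = 1 + 2.1 = 3.1.
Rank 3 is 275 and rank 4 is 280.
Interpolate: 275 + 0.1·(280 − 275) = 275 + 0.1·5 = 275.5.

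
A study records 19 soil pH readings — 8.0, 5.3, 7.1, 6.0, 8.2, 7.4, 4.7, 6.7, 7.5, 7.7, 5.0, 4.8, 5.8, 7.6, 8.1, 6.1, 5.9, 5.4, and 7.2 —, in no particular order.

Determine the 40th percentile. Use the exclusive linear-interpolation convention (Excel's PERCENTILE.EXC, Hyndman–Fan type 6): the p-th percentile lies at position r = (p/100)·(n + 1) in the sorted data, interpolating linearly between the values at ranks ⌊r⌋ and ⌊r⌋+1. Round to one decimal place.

6.0

Sorted: 4.7, 4.8, 5.0, 5.3, 5.4, 5.8, 5.9, 6.0, 6.1, 6.7, 7.1, 7.2, 7.4, 7.5, 7.6, 7.7, 8.0, 8.1, 8.2.
n = 19.
r = (40/100)·(19 + 1) = 8.
r is an integer, so P40 is the value at rank 8: 6.0.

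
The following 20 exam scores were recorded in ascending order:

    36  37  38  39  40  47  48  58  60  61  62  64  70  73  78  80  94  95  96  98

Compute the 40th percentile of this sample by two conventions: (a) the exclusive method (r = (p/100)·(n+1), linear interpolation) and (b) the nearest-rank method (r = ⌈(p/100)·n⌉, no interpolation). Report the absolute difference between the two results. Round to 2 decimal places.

0.80

n = 20.
(a) r = 8.4; between ranks 8 (58) and 9 (60): 58.8.
(b) the nearest-rank method: rank 8 → 58.
|58.8 − 58| = 0.8.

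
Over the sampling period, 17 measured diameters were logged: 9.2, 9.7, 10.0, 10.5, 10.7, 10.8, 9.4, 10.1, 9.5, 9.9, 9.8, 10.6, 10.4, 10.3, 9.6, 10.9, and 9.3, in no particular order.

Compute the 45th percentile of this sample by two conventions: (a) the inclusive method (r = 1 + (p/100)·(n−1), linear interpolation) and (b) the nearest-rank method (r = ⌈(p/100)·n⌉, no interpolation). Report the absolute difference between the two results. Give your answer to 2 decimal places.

0.02

Sorted: 9.2, 9.3, 9.4, 9.5, 9.6, 9.7, 9.8, 9.9, 10.0, 10.1, 10.3, 10.4, 10.5, 10.6, 10.7, 10.8, 10.9.
n = 17.
(a) r = 8.2; between ranks 8 (9.9) and 9 (10.0): 9.92.
(b) the nearest-rank method: rank 8 → 9.9.
|9.92 − 9.9| = 0.02.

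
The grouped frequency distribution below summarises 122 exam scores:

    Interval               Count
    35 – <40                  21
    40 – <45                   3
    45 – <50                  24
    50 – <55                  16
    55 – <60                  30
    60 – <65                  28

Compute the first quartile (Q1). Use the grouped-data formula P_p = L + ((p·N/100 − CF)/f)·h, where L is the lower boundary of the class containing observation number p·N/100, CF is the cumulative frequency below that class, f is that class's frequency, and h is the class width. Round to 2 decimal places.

N = 122; target position k = 25/100 · 122 = 30.5.
Cumulative frequencies: 21, 24, 48, 64, 94, 122.
Observation 30.5 falls in the class 45 – <50.
L = 45, CF = 24, f = 24, h = 5.
P25 = 45 + ((30.5 − 24)/24)·5 = 45 + 1.35417 = 46.3542.

46.35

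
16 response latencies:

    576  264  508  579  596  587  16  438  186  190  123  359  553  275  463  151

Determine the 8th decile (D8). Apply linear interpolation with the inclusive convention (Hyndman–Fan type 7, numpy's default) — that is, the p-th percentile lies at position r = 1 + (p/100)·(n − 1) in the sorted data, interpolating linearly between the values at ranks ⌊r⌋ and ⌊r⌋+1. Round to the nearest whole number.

576

Sorted: 16, 123, 151, 186, 190, 264, 275, 359, 438, 463, 508, 553, 576, 579, 587, 596.
n = 16.
r = 1 + (80/100)·(16 − 1) = 1 + 12 = 13.
r is an integer, so P80 is the value at rank 13: 576.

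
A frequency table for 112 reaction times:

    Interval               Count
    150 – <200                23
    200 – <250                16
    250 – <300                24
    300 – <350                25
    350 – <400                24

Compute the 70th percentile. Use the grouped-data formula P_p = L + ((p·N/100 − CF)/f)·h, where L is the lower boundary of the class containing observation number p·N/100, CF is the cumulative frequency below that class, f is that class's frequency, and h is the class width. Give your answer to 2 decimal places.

N = 112; target position k = 70/100 · 112 = 78.4.
Cumulative frequencies: 23, 39, 63, 88, 112.
Observation 78.4 falls in the class 300 – <350.
L = 300, CF = 63, f = 25, h = 50.
P70 = 300 + ((78.4 − 63)/25)·50 = 300 + 30.8 = 330.8.

330.80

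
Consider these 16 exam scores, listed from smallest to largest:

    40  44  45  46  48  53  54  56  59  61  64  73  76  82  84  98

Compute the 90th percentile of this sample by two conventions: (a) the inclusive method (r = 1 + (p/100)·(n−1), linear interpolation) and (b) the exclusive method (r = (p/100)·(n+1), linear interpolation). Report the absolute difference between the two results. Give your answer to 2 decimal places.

5.20

n = 16.
(a) r = 14.5; between ranks 14 (82) and 15 (84): 83.
(b) r = 15.3; between ranks 15 (84) and 16 (98): 88.2.
|83 − 88.2| = 5.2.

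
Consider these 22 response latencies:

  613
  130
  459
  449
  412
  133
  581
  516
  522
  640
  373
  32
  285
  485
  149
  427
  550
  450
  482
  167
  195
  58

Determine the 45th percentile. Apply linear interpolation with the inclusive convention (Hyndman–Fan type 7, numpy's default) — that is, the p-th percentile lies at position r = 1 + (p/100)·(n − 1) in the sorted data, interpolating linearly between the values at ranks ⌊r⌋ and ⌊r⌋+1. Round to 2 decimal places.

418.75

Sorted: 32, 58, 130, 133, 149, 167, 195, 285, 373, 412, 427, 449, 450, 459, 482, 485, 516, 522, 550, 581, 613, 640.
n = 22.
r = 1 + (45/100)·(22 − 1) = 1 + 9.45 = 10.45.
Rank 10 is 412 and rank 11 is 427.
Interpolate: 412 + 0.45·(427 − 412) = 412 + 0.45·15 = 418.75.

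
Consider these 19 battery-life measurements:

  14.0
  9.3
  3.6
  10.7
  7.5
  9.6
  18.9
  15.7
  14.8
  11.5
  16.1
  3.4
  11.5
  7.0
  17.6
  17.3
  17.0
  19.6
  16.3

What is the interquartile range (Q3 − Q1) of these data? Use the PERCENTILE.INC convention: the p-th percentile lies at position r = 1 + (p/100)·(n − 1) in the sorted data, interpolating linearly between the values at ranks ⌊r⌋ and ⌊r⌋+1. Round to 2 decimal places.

Sorted: 3.4, 3.6, 7.0, 7.5, 9.3, 9.6, 10.7, 11.5, 11.5, 14.0, 14.8, 15.7, 16.1, 16.3, 17.0, 17.3, 17.6, 18.9, 19.6.
n = 19.
P25: r = 5.5; ranks 5–6 are 9.3, 9.6; interpolating gives 9.45.
P75: r = 14.5; ranks 14–15 are 16.3, 17.0; interpolating gives 16.65.
Difference: 16.65 − 9.45 = 7.2.

7.20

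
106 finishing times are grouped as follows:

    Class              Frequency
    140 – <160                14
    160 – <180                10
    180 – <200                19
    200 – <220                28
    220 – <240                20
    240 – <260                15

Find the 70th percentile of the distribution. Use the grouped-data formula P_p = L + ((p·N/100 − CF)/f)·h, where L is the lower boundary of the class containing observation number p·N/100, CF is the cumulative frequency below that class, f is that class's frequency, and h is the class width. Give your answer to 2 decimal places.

223.20

N = 106; target position k = 70/100 · 106 = 74.2.
Cumulative frequencies: 14, 24, 43, 71, 91, 106.
Observation 74.2 falls in the class 220 – <240.
L = 220, CF = 71, f = 20, h = 20.
P70 = 220 + ((74.2 − 71)/20)·20 = 220 + 3.2 = 223.2.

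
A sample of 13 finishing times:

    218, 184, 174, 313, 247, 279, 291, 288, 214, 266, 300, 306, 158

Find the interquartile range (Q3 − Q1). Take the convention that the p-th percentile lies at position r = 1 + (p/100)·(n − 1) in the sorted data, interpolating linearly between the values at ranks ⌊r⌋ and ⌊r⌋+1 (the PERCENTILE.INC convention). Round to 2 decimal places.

Sorted: 158, 174, 184, 214, 218, 247, 266, 279, 288, 291, 300, 306, 313.
n = 13.
P25: r = 4 (integer) → 214.
P75: r = 10 (integer) → 291.
Difference: 291 − 214 = 77.

77.00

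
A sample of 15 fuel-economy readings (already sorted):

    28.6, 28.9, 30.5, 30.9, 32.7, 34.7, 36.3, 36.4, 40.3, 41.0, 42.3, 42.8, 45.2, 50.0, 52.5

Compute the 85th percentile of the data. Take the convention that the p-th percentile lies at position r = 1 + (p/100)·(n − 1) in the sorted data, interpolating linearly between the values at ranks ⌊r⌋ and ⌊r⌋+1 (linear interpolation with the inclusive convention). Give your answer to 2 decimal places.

n = 15.
r = 1 + (85/100)·(15 − 1) = 1 + 11.9 = 12.9.
Rank 12 is 42.8 and rank 13 is 45.2.
Interpolate: 42.8 + 0.9·(45.2 − 42.8) = 42.8 + 0.9·2.4 = 44.96.

44.96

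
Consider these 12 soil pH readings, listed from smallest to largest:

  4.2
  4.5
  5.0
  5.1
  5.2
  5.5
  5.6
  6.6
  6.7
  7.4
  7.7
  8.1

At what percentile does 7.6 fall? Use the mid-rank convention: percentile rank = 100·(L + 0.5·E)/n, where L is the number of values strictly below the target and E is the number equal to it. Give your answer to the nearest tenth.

Count below 7.6: L = 10; count equal: E = 0; n = 12.
Percentile rank = 100·(10 + 0.5·0)/12 = 100·10/12 = 83.33.

83.3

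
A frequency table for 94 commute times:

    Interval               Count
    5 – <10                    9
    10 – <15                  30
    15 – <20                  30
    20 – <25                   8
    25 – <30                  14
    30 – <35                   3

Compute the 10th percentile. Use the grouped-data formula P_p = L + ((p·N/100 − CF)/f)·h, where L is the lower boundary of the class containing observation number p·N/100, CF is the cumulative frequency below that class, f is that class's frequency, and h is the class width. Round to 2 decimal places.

10.07

N = 94; target position k = 10/100 · 94 = 9.4.
Cumulative frequencies: 9, 39, 69, 77, 91, 94.
Observation 9.4 falls in the class 10 – <15.
L = 10, CF = 9, f = 30, h = 5.
P10 = 10 + ((9.4 − 9)/30)·5 = 10 + 0.0666667 = 10.0667.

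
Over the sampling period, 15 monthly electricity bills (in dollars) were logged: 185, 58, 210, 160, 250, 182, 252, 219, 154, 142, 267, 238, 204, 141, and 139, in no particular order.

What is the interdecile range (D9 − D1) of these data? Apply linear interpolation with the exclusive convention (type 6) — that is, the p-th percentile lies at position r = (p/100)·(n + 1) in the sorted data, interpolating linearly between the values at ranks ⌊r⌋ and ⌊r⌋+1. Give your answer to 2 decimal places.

Sorted: 58, 139, 141, 142, 154, 160, 182, 185, 204, 210, 219, 238, 250, 252, 267.
n = 15.
P10: r = 1.6; ranks 1–2 are 58, 139; interpolating gives 106.6.
P90: r = 14.4; ranks 14–15 are 252, 267; interpolating gives 258.
Difference: 258 − 106.6 = 151.4.

151.40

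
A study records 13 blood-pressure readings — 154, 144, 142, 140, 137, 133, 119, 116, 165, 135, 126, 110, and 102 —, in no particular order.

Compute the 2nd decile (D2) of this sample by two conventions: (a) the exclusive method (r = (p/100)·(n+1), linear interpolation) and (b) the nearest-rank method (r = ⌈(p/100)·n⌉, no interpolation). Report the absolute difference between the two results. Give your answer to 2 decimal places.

Sorted: 102, 110, 116, 119, 126, 133, 135, 137, 140, 142, 144, 154, 165.
n = 13.
(a) r = 2.8; between ranks 2 (110) and 3 (116): 114.8.
(b) the nearest-rank method: rank 3 → 116.
|114.8 − 116| = 1.2.

1.20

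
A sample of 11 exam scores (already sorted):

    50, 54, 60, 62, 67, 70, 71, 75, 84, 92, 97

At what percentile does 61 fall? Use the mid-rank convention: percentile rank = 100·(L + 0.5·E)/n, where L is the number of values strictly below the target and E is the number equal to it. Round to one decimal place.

Count below 61: L = 3; count equal: E = 0; n = 11.
Percentile rank = 100·(3 + 0.5·0)/11 = 100·3/11 = 27.27.

27.3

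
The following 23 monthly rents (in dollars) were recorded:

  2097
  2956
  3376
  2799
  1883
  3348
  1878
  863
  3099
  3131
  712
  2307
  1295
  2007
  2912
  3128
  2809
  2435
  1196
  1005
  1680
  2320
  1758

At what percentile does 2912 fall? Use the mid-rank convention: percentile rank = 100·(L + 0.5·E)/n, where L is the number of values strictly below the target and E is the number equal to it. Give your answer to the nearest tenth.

Sorted: 712, 863, 1005, 1196, 1295, 1680, 1758, 1878, 1883, 2007, 2097, 2307, 2320, 2435, 2799, 2809, 2912, 2956, 3099, 3128, 3131, 3348, 3376.
Count below 2912: L = 16; count equal: E = 1; n = 23.
Percentile rank = 100·(16 + 0.5·1)/23 = 100·16.5/23 = 71.74.

71.7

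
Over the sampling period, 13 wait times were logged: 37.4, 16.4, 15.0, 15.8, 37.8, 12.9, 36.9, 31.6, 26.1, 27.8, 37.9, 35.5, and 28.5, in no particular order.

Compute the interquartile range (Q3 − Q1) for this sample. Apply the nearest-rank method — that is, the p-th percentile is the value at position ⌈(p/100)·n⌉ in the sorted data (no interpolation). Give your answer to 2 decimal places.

Sorted: 12.9, 15.0, 15.8, 16.4, 26.1, 27.8, 28.5, 31.6, 35.5, 36.9, 37.4, 37.8, 37.9.
n = 13.
P25: rank ⌈25/100·13⌉ = 4 → 16.4.
P75: rank ⌈75/100·13⌉ = 10 → 36.9.
Difference: 36.9 − 16.4 = 20.5.

20.50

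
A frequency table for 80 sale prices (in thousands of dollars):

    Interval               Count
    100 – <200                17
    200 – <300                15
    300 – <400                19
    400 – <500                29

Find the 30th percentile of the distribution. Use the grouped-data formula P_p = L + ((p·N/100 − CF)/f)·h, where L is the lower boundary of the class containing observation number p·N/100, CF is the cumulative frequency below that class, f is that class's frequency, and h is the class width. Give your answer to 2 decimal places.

N = 80; target position k = 30/100 · 80 = 24.
Cumulative frequencies: 17, 32, 51, 80.
Observation 24 falls in the class 200 – <300.
L = 200, CF = 17, f = 15, h = 100.
P30 = 200 + ((24 − 17)/15)·100 = 200 + 46.6667 = 246.667.

246.67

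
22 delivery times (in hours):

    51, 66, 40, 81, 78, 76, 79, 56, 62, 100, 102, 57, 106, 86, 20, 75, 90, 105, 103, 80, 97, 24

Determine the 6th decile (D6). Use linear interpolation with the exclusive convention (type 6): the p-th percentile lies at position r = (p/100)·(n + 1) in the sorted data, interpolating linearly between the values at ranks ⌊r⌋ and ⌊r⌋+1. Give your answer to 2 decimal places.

80.80

Sorted: 20, 24, 40, 51, 56, 57, 62, 66, 75, 76, 78, 79, 80, 81, 86, 90, 97, 100, 102, 103, 105, 106.
n = 22.
r = (60/100)·(22 + 1) = 13.8.
Rank 13 is 80 and rank 14 is 81.
Interpolate: 80 + 0.8·(81 − 80) = 80 + 0.8·1 = 80.8.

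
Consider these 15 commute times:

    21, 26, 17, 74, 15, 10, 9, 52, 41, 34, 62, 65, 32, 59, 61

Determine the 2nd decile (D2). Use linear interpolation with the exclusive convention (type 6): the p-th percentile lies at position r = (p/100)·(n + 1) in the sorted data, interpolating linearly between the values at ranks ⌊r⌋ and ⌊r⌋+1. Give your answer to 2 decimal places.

Sorted: 9, 10, 15, 17, 21, 26, 32, 34, 41, 52, 59, 61, 62, 65, 74.
n = 15.
r = (20/100)·(15 + 1) = 3.2.
Rank 3 is 15 and rank 4 is 17.
Interpolate: 15 + 0.2·(17 − 15) = 15 + 0.2·2 = 15.4.

15.40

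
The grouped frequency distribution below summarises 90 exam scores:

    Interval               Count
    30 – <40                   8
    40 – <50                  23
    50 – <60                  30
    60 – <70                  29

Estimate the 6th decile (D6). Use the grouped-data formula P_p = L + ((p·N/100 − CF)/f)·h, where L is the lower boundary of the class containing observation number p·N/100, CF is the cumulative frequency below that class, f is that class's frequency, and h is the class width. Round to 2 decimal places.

N = 90; target position k = 60/100 · 90 = 54.
Cumulative frequencies: 8, 31, 61, 90.
Observation 54 falls in the class 50 – <60.
L = 50, CF = 31, f = 30, h = 10.
P60 = 50 + ((54 − 31)/30)·10 = 50 + 7.66667 = 57.6667.

57.67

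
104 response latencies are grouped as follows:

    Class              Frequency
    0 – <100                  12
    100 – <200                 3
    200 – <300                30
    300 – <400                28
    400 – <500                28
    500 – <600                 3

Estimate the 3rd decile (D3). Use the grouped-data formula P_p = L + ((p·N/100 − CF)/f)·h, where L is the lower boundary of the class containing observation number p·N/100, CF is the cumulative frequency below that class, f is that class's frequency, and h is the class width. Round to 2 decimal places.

254.00

N = 104; target position k = 30/100 · 104 = 31.2.
Cumulative frequencies: 12, 15, 45, 73, 101, 104.
Observation 31.2 falls in the class 200 – <300.
L = 200, CF = 15, f = 30, h = 100.
P30 = 200 + ((31.2 − 15)/30)·100 = 200 + 54 = 254.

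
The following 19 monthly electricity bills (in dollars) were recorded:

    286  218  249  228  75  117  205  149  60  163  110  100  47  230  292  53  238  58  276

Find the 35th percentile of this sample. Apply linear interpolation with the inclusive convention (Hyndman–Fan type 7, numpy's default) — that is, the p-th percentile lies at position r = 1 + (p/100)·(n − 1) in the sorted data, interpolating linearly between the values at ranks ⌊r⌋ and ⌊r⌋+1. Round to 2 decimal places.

112.10

Sorted: 47, 53, 58, 60, 75, 100, 110, 117, 149, 163, 205, 218, 228, 230, 238, 249, 276, 286, 292.
n = 19.
r = 1 + (35/100)·(19 − 1) = 1 + 6.3 = 7.3.
Rank 7 is 110 and rank 8 is 117.
Interpolate: 110 + 0.3·(117 − 110) = 110 + 0.3·7 = 112.1.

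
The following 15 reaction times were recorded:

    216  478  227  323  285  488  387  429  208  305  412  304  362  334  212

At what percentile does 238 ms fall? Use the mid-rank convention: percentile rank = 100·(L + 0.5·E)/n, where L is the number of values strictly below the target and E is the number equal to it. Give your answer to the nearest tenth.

26.7

Sorted: 208, 212, 216, 227, 285, 304, 305, 323, 334, 362, 387, 412, 429, 478, 488.
Count below 238: L = 4; count equal: E = 0; n = 15.
Percentile rank = 100·(4 + 0.5·0)/15 = 100·4/15 = 26.67.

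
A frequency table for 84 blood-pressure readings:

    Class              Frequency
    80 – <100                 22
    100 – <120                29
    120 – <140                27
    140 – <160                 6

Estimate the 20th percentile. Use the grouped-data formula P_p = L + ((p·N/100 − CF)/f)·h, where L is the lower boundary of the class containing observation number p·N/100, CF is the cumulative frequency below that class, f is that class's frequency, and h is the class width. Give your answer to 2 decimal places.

95.27

N = 84; target position k = 20/100 · 84 = 16.8.
Cumulative frequencies: 22, 51, 78, 84.
Observation 16.8 falls in the class 80 – <100.
L = 80, CF = 0, f = 22, h = 20.
P20 = 80 + ((16.8 − 0)/22)·20 = 80 + 15.2727 = 95.2727.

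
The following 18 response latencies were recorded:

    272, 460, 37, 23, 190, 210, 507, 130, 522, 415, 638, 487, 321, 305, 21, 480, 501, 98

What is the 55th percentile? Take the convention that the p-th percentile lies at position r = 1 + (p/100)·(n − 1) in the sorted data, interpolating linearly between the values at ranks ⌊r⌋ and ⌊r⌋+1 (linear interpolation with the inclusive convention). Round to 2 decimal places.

Sorted: 21, 23, 37, 98, 130, 190, 210, 272, 305, 321, 415, 460, 480, 487, 501, 507, 522, 638.
n = 18.
r = 1 + (55/100)·(18 − 1) = 1 + 9.35 = 10.35.
Rank 10 is 321 and rank 11 is 415.
Interpolate: 321 + 0.35·(415 − 321) = 321 + 0.35·94 = 353.9.

353.90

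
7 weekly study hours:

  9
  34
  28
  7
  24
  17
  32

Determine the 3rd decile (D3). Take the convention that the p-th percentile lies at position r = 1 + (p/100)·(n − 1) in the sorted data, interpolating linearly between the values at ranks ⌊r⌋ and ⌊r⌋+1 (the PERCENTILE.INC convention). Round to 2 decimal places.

Sorted: 7, 9, 17, 24, 28, 32, 34.
n = 7.
r = 1 + (30/100)·(7 − 1) = 1 + 1.8 = 2.8.
Rank 2 is 9 and rank 3 is 17.
Interpolate: 9 + 0.8·(17 − 9) = 9 + 0.8·8 = 15.4.

15.40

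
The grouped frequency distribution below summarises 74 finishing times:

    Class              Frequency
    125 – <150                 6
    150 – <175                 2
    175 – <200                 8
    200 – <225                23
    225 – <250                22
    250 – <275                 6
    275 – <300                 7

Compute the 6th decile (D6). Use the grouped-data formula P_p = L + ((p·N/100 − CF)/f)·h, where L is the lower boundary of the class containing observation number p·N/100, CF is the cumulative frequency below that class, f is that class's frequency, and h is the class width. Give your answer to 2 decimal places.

231.14

N = 74; target position k = 60/100 · 74 = 44.4.
Cumulative frequencies: 6, 8, 16, 39, 61, 67, 74.
Observation 44.4 falls in the class 225 – <250.
L = 225, CF = 39, f = 22, h = 25.
P60 = 225 + ((44.4 − 39)/22)·25 = 225 + 6.13636 = 231.136.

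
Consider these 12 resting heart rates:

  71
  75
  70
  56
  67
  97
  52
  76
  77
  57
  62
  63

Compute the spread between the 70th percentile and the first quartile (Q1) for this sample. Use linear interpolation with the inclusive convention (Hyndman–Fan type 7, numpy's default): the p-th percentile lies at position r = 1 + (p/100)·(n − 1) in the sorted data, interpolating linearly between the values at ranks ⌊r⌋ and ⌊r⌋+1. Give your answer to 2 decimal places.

13.05

Sorted: 52, 56, 57, 62, 63, 67, 70, 71, 75, 76, 77, 97.
n = 12.
P25: r = 3.75; ranks 3–4 are 57, 62; interpolating gives 60.75.
P70: r = 8.7; ranks 8–9 are 71, 75; interpolating gives 73.8.
Difference: 73.8 − 60.75 = 13.05.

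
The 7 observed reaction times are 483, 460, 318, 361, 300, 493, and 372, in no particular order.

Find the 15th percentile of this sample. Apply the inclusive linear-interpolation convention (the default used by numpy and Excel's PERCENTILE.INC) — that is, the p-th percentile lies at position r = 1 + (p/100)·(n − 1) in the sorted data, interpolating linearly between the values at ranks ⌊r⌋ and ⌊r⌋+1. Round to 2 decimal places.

316.20

Sorted: 300, 318, 361, 372, 460, 483, 493.
n = 7.
r = 1 + (15/100)·(7 − 1) = 1 + 0.9 = 1.9.
Rank 1 is 300 and rank 2 is 318.
Interpolate: 300 + 0.9·(318 − 300) = 300 + 0.9·18 = 316.2.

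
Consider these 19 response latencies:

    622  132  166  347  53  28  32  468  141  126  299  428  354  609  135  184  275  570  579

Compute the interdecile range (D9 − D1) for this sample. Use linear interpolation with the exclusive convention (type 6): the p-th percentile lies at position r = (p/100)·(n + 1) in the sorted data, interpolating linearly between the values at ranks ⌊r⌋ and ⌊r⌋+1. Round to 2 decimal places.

Sorted: 28, 32, 53, 126, 132, 135, 141, 166, 184, 275, 299, 347, 354, 428, 468, 570, 579, 609, 622.
n = 19.
P10: r = 2 (integer) → 32.
P90: r = 18 (integer) → 609.
Difference: 609 − 32 = 577.

577.00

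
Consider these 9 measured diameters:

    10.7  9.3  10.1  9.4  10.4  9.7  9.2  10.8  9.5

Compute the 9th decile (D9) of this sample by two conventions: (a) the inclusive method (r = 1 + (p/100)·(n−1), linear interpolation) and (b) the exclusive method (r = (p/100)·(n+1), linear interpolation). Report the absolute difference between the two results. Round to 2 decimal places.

0.08

Sorted: 9.2, 9.3, 9.4, 9.5, 9.7, 10.1, 10.4, 10.7, 10.8.
n = 9.
(a) r = 8.2; between ranks 8 (10.7) and 9 (10.8): 10.72.
(b) r = 9 → value at rank 9 = 10.8.
|10.72 − 10.8| = 0.08.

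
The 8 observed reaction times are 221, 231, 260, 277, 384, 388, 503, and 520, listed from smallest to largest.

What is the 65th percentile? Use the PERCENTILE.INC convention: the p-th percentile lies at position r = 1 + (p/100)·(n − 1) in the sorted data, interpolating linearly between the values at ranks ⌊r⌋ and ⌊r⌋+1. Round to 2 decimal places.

386.20

n = 8.
r = 1 + (65/100)·(8 − 1) = 1 + 4.55 = 5.55.
Rank 5 is 384 and rank 6 is 388.
Interpolate: 384 + 0.55·(388 − 384) = 384 + 0.55·4 = 386.2.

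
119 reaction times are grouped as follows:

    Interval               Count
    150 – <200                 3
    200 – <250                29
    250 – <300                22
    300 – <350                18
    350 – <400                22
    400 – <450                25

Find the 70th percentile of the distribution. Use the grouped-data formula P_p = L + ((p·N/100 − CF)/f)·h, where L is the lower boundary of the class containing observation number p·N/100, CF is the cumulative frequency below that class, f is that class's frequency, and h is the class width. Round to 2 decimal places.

N = 119; target position k = 70/100 · 119 = 83.3.
Cumulative frequencies: 3, 32, 54, 72, 94, 119.
Observation 83.3 falls in the class 350 – <400.
L = 350, CF = 72, f = 22, h = 50.
P70 = 350 + ((83.3 − 72)/22)·50 = 350 + 25.6818 = 375.682.

375.68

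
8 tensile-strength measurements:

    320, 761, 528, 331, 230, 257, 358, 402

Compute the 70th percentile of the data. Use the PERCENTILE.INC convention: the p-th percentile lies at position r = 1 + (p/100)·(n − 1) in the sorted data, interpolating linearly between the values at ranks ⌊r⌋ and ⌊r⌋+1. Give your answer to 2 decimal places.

Sorted: 230, 257, 320, 331, 358, 402, 528, 761.
n = 8.
r = 1 + (70/100)·(8 − 1) = 1 + 4.9 = 5.9.
Rank 5 is 358 and rank 6 is 402.
Interpolate: 358 + 0.9·(402 − 358) = 358 + 0.9·44 = 397.6.

397.60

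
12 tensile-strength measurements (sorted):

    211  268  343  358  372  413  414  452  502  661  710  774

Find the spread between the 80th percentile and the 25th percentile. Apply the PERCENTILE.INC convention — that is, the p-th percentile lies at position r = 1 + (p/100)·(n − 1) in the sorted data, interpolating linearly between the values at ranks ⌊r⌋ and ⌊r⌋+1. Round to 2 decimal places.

n = 12.
P25: r = 3.75; ranks 3–4 are 343, 358; interpolating gives 354.25.
P80: r = 9.8; ranks 9–10 are 502, 661; interpolating gives 629.2.
Difference: 629.2 − 354.25 = 274.95.

274.95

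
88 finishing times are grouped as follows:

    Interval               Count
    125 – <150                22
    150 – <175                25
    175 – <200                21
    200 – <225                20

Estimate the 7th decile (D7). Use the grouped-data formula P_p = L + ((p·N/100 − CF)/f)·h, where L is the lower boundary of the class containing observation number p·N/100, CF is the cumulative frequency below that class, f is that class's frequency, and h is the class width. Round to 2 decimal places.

N = 88; target position k = 70/100 · 88 = 61.6.
Cumulative frequencies: 22, 47, 68, 88.
Observation 61.6 falls in the class 175 – <200.
L = 175, CF = 47, f = 21, h = 25.
P70 = 175 + ((61.6 − 47)/21)·25 = 175 + 17.381 = 192.381.

192.38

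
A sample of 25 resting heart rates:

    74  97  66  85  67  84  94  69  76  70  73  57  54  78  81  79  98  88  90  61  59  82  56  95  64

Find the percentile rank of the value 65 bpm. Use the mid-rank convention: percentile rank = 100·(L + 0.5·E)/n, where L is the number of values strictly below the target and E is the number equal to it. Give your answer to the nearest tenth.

Sorted: 54, 56, 57, 59, 61, 64, 66, 67, 69, 70, 73, 74, 76, 78, 79, 81, 82, 84, 85, 88, 90, 94, 95, 97, 98.
Count below 65: L = 6; count equal: E = 0; n = 25.
Percentile rank = 100·(6 + 0.5·0)/25 = 100·6/25 = 24.

24.0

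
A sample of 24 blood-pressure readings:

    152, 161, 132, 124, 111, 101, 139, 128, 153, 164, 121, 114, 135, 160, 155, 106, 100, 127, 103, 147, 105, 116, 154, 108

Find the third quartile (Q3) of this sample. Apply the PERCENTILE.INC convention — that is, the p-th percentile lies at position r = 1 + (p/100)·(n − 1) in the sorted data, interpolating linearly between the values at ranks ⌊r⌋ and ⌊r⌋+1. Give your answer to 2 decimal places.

152.25

Sorted: 100, 101, 103, 105, 106, 108, 111, 114, 116, 121, 124, 127, 128, 132, 135, 139, 147, 152, 153, 154, 155, 160, 161, 164.
n = 24.
r = 1 + (75/100)·(24 − 1) = 1 + 17.25 = 18.25.
Rank 18 is 152 and rank 19 is 153.
Interpolate: 152 + 0.25·(153 − 152) = 152 + 0.25·1 = 152.25.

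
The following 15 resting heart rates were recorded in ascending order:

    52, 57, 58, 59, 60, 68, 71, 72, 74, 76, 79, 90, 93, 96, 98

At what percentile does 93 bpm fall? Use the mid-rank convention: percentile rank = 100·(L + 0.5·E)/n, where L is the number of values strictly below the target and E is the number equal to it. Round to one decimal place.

Count below 93: L = 12; count equal: E = 1; n = 15.
Percentile rank = 100·(12 + 0.5·1)/15 = 100·12.5/15 = 83.33.

83.3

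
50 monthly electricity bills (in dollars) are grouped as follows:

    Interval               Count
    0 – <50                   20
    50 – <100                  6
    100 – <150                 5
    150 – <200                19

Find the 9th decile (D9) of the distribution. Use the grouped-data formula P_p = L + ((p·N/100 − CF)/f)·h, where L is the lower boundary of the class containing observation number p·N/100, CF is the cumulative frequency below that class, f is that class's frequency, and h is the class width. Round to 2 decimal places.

N = 50; target position k = 90/100 · 50 = 45.
Cumulative frequencies: 20, 26, 31, 50.
Observation 45 falls in the class 150 – <200.
L = 150, CF = 31, f = 19, h = 50.
P90 = 150 + ((45 − 31)/19)·50 = 150 + 36.8421 = 186.842.

186.84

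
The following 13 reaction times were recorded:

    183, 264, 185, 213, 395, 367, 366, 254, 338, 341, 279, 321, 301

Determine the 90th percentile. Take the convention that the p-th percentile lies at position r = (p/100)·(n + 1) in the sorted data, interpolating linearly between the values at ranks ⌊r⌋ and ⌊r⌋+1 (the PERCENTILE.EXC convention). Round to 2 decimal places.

Sorted: 183, 185, 213, 254, 264, 279, 301, 321, 338, 341, 366, 367, 395.
n = 13.
r = (90/100)·(13 + 1) = 12.6.
Rank 12 is 367 and rank 13 is 395.
Interpolate: 367 + 0.6·(395 − 367) = 367 + 0.6·28 = 383.8.

383.80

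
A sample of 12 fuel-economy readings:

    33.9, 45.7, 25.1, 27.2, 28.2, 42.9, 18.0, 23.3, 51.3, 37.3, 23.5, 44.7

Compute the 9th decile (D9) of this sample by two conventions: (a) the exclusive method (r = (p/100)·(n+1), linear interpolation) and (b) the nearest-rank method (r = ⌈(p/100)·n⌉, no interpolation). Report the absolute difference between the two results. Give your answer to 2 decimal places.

3.92

Sorted: 18.0, 23.3, 23.5, 25.1, 27.2, 28.2, 33.9, 37.3, 42.9, 44.7, 45.7, 51.3.
n = 12.
(a) r = 11.7; between ranks 11 (45.7) and 12 (51.3): 49.62.
(b) the nearest-rank method: rank 11 → 45.7.
|49.62 − 45.7| = 3.92.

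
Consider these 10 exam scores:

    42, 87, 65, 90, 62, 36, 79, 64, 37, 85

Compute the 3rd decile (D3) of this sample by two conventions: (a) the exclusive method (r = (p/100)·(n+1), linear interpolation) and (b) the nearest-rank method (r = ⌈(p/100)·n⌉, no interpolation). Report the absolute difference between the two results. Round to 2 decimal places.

6.00

Sorted: 36, 37, 42, 62, 64, 65, 79, 85, 87, 90.
n = 10.
(a) r = 3.3; between ranks 3 (42) and 4 (62): 48.
(b) the nearest-rank method: rank 3 → 42.
|48 − 42| = 6.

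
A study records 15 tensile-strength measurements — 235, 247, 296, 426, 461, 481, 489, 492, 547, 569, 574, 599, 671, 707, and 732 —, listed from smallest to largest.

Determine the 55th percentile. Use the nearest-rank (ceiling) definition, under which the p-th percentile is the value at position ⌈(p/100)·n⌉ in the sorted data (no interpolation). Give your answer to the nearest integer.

547

n = 15.
Position = ⌈55/100 · 15⌉ = ⌈8.25⌉ = 9.
The value at rank 9 is 547.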